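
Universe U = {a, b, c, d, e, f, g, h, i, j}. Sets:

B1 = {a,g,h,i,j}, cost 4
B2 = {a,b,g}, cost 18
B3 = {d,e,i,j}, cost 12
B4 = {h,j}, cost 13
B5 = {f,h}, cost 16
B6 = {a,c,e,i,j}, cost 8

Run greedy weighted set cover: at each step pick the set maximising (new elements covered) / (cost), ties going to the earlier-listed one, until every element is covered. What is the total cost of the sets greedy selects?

Pick 1: B1 adds 5 new (a, g, h, i, j) at cost 4 (ratio 5/4).
Pick 2: B6 adds 2 new (c, e) at cost 8 (ratio 2/8).
Pick 3: B3 adds 1 new (d) at cost 12 (ratio 1/12).
Pick 4: B5 adds 1 new (f) at cost 16 (ratio 1/16).
Pick 5: B2 adds 1 new (b) at cost 18 (ratio 1/18).
Greedy total cost: 4 + 8 + 12 + 16 + 18 = 58. (The true optimum is 54, so greedy overshoots here.)

58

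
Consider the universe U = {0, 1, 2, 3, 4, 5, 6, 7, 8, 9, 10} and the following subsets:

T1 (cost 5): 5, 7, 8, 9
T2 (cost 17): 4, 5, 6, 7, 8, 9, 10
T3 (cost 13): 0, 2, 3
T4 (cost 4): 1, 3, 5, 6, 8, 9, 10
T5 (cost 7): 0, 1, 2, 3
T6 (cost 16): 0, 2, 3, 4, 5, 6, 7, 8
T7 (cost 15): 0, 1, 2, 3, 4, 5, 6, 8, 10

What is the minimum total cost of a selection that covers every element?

T1, T7 cover every element at cost 5 + 15 = 20.
Any cover uses at least 2 sets; among all covering selections none totals below 20.
Greedy by coverage-per-cost would pick T4, T5, T1, T7 for 31 — worse than the optimum 20.

20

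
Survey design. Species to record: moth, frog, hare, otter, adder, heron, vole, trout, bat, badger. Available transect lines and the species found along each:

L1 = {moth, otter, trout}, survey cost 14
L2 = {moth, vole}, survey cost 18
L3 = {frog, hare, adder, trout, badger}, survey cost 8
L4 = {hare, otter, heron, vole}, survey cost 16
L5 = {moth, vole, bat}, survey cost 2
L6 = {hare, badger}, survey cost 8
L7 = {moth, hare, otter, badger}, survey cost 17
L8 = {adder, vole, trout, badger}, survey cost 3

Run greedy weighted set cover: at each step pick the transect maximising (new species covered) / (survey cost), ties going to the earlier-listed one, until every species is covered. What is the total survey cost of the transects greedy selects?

29

Pick 1: L5 adds 3 new (moth, vole, bat) at survey cost 2 (ratio 3/2).
Pick 2: L8 adds 3 new (adder, trout, badger) at survey cost 3 (ratio 3/3).
Pick 3: L3 adds 2 new (frog, hare) at survey cost 8 (ratio 2/8).
Pick 4: L4 adds 2 new (otter, heron) at survey cost 16 (ratio 2/16).
Greedy total survey cost: 2 + 3 + 8 + 16 = 29. (The true optimum is 26, so greedy overshoots here.)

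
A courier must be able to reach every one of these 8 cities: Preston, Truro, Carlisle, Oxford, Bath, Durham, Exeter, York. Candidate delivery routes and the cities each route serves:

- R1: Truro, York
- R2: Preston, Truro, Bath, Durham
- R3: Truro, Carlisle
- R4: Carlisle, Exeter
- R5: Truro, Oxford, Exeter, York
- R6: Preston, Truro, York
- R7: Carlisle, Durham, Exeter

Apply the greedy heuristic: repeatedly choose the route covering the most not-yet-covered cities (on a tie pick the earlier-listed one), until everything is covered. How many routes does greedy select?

3

Pick 1: R2 covers 4 new cities (Preston, Truro, Bath, Durham).
Pick 2: R5 covers 3 new cities (Oxford, Exeter, York).
Pick 3: R3 covers 1 new cities (Carlisle).
Greedy uses 3 routes.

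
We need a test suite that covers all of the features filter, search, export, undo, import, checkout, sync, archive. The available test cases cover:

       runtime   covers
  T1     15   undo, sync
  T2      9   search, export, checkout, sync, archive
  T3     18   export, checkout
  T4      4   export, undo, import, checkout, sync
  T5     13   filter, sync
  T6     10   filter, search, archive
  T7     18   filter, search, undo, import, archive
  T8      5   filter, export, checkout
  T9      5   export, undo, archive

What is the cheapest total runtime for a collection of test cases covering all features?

14

T4, T6 cover every feature at runtime 4 + 10 = 14.
Any cover uses at least 2 test cases; among all covering selections none totals below 14.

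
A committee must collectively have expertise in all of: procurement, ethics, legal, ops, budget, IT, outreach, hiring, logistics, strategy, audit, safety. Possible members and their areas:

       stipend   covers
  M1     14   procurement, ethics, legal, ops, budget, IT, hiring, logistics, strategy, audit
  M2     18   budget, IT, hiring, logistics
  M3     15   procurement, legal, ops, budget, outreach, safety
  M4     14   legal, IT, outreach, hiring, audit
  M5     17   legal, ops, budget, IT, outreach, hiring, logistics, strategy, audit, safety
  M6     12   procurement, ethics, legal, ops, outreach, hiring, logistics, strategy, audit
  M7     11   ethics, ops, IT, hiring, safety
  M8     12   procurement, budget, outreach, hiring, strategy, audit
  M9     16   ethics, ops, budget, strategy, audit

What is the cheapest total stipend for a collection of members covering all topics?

M1, M3 cover every topic at stipend 14 + 15 = 29.
Any cover uses at least 2 members; among all covering selections none totals below 29.

29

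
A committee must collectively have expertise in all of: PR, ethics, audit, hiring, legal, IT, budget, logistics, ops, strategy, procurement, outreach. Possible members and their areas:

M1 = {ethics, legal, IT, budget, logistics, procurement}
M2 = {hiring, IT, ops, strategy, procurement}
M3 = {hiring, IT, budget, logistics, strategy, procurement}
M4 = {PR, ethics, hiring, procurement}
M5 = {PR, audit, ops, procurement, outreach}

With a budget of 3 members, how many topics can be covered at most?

12

Choosing M1, M2, M5 covers {PR, ethics, audit, hiring, legal, IT, budget, logistics, ops, strategy, procurement, outreach} — 12 topics.
That is all 12 topics.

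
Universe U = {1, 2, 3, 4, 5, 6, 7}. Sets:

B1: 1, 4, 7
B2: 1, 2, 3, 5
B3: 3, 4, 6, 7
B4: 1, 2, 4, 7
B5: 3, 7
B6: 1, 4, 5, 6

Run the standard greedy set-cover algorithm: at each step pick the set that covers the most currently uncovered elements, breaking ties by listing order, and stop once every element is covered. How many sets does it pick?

2

Pick 1: B2 covers 4 new elements (1, 2, 3, 5).
Pick 2: B3 covers 3 new elements (4, 6, 7).
Greedy uses 2 sets.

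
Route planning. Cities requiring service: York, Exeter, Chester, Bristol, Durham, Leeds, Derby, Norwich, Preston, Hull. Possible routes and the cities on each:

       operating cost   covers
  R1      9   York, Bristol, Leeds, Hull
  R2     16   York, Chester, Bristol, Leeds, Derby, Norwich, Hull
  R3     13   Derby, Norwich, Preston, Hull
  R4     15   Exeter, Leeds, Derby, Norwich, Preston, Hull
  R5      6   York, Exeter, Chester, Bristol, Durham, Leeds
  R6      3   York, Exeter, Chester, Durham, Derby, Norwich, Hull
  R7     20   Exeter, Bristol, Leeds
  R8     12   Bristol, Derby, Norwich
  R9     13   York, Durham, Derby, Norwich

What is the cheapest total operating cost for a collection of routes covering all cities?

R3, R5 cover every city at operating cost 13 + 6 = 19.
Any cover uses at least 2 routes; among all covering selections none totals below 19.
Greedy by coverage-per-operating cost would pick R6, R5, R3 for 22 — worse than the optimum 19.

19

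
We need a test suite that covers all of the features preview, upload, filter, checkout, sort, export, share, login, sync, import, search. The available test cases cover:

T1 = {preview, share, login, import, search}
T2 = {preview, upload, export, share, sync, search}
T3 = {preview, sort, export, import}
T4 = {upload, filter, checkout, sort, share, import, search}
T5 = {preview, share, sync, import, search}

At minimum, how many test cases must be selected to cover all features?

T1, T2, T4 together cover {preview, upload, filter, checkout, sort, export, share, login, sync, import, search} — every feature.
No 2 of the 5 test cases cover everything (all 10 pairs fall short), so 3 is minimum.

3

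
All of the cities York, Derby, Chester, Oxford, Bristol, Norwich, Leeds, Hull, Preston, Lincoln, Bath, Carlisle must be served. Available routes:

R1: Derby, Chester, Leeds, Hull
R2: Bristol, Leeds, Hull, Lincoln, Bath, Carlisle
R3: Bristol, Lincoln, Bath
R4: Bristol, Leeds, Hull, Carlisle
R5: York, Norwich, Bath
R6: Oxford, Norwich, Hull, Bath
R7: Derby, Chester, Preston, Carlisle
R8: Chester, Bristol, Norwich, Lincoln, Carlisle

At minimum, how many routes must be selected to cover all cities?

4

R2, R5, R6, R7 together cover {York, Derby, Chester, Oxford, Bristol, Norwich, Leeds, Hull, Preston, Lincoln, Bath, Carlisle} — every city.
No 3 of the 8 routes cover everything (all 56 triples fall short), so 4 is minimum.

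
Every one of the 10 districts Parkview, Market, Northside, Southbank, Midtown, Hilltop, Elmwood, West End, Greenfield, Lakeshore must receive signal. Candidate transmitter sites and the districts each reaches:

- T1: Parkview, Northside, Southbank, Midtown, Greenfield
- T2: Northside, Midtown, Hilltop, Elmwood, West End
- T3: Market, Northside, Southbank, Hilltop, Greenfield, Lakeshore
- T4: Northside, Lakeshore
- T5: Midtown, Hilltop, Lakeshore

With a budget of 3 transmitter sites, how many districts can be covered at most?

10

Choosing T1, T2, T3 covers {Parkview, Market, Northside, Southbank, Midtown, Hilltop, Elmwood, West End, Greenfield, Lakeshore} — 10 districts.
That is all 10 districts.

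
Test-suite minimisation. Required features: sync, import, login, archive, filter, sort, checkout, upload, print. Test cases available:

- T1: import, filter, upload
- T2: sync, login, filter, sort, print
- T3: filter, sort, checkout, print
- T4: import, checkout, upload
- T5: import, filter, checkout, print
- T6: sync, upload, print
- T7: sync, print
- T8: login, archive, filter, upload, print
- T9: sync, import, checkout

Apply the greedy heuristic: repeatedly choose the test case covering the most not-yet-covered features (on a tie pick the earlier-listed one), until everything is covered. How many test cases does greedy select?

3

Pick 1: T2 covers 5 new features (sync, login, filter, sort, print).
Pick 2: T4 covers 3 new features (import, checkout, upload).
Pick 3: T8 covers 1 new features (archive).
Greedy uses 3 test cases.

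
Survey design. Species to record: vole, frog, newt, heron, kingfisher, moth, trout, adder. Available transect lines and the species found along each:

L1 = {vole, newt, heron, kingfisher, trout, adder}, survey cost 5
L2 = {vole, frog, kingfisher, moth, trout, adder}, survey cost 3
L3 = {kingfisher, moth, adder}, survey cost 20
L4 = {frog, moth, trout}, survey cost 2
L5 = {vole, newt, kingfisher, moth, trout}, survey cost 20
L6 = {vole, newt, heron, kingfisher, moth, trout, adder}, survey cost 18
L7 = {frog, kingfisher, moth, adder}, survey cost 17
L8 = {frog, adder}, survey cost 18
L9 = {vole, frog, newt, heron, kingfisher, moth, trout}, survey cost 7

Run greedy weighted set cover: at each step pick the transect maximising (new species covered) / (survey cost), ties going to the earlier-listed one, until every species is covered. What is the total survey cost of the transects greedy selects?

Pick 1: L2 adds 6 new (vole, frog, kingfisher, moth, trout, adder) at survey cost 3 (ratio 6/3).
Pick 2: L1 adds 2 new (newt, heron) at survey cost 5 (ratio 2/5).
Greedy total survey cost: 3 + 5 = 8. (The true optimum is 7, so greedy overshoots here.)

8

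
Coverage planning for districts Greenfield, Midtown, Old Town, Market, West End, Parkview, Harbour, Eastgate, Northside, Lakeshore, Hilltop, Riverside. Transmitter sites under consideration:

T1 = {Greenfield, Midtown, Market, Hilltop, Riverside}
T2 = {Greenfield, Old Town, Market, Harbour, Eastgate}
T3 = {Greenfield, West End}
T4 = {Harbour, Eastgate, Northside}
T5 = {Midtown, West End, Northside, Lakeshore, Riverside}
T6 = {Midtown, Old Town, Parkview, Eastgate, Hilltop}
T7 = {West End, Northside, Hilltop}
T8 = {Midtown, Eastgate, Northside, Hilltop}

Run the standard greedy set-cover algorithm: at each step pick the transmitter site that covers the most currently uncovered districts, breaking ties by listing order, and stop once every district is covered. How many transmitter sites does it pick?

Pick 1: T1 covers 5 new districts (Greenfield, Midtown, Market, Hilltop, Riverside).
Pick 2: T2 covers 3 new districts (Old Town, Harbour, Eastgate).
Pick 3: T5 covers 3 new districts (West End, Northside, Lakeshore).
Pick 4: T6 covers 1 new districts (Parkview).
Greedy uses 4 transmitter sites. (The true minimum is 3.)

4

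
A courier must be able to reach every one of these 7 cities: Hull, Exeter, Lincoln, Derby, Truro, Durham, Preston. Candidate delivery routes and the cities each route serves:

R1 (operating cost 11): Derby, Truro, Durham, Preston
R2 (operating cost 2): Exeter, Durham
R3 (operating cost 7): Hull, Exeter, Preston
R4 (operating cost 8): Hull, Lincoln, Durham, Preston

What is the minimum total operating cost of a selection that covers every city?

R1, R2, R4 cover every city at operating cost 11 + 2 + 8 = 21.
Any cover uses at least 3 routes; among all covering selections none totals below 21.

21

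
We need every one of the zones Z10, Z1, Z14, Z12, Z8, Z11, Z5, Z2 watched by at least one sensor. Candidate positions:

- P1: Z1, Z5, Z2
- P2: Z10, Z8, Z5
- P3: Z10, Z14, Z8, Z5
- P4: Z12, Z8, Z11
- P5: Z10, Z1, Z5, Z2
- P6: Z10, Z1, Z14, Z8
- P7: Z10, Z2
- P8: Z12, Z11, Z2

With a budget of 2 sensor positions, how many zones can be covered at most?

Choosing P3, P8 covers {Z10, Z14, Z12, Z8, Z11, Z5, Z2} — 7 zones.
No choice of 2 sensor positions does better; here Z1 is left uncovered.

7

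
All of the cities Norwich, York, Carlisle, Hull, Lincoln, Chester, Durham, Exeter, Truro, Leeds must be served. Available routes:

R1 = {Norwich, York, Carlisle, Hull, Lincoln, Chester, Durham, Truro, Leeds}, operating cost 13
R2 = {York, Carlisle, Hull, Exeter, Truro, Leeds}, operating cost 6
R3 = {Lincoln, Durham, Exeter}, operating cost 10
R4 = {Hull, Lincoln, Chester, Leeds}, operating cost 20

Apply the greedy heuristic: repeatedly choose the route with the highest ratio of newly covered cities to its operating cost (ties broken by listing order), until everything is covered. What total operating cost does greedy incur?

Pick 1: R2 adds 6 new (York, Carlisle, Hull, Exeter, Truro, Leeds) at operating cost 6 (ratio 6/6).
Pick 2: R1 adds 4 new (Norwich, Lincoln, Chester, Durham) at operating cost 13 (ratio 4/13).
Greedy total operating cost: 6 + 13 = 19.

19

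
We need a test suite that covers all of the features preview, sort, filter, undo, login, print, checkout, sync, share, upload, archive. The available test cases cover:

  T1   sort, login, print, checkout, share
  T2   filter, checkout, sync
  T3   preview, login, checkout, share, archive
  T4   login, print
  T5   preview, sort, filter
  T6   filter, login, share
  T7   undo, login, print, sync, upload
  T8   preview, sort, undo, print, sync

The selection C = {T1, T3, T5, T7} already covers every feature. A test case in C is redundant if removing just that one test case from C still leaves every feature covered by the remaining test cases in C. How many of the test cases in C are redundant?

1

Drop T1: the rest still cover every feature — redundant.
Drop T3: archive uncovered — not redundant.
Drop T5: filter uncovered — not redundant.
Drop T7: undo, sync, upload uncovered — not redundant.
1 redundant: T1.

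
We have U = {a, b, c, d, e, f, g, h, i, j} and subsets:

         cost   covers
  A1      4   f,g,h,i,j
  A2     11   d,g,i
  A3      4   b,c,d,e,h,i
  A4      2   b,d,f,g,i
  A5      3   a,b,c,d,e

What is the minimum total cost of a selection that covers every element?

A1, A5 cover every element at cost 4 + 3 = 7.
Any cover uses at least 2 sets; among all covering selections none totals below 7.
Greedy by coverage-per-cost would pick A4, A5, A1 for 9 — worse than the optimum 7.

7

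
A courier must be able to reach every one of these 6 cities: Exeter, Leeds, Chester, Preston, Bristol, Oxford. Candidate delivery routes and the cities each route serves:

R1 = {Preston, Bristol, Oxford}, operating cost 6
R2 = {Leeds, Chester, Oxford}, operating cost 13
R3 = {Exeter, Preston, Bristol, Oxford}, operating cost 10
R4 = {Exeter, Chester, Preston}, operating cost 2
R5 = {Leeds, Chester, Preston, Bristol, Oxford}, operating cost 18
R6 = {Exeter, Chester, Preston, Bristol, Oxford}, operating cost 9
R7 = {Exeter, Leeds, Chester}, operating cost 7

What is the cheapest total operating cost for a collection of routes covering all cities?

13

R1, R7 cover every city at operating cost 6 + 7 = 13.
Any cover uses at least 2 routes; among all covering selections none totals below 13.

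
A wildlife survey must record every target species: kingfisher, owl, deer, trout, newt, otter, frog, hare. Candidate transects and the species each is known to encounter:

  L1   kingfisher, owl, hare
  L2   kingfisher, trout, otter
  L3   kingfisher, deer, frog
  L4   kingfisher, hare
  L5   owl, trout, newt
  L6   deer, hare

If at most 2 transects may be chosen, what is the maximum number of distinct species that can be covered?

6

Choosing L3, L5 covers {kingfisher, owl, deer, trout, newt, frog} — 6 species.
No choice of 2 transects does better; here otter, hare are left uncovered.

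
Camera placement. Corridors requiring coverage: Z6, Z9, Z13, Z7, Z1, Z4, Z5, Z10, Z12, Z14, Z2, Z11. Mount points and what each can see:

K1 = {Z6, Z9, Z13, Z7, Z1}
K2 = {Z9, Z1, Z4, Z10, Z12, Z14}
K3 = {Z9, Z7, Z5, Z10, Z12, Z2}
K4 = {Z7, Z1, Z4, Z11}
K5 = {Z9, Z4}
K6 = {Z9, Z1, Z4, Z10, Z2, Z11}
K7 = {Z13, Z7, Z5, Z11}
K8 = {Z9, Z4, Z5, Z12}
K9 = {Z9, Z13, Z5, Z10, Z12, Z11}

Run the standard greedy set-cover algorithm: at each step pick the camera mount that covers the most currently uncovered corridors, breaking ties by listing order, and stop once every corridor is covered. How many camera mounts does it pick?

Pick 1: K2 covers 6 new corridors (Z9, Z1, Z4, Z10, Z12, Z14).
Pick 2: K7 covers 4 new corridors (Z13, Z7, Z5, Z11).
Pick 3: K1 covers 1 new corridors (Z6).
Pick 4: K3 covers 1 new corridors (Z2).
Greedy uses 4 camera mounts.

4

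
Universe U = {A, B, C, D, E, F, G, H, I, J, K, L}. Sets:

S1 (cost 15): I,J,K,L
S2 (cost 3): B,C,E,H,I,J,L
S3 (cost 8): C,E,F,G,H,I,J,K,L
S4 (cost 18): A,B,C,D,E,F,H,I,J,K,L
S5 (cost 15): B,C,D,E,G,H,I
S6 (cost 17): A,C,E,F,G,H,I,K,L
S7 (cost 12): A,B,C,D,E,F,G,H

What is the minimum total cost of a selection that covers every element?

S3, S7 cover every element at cost 8 + 12 = 20.
Any cover uses at least 2 sets; among all covering selections none totals below 20.
Greedy by coverage-per-cost would pick S2, S3, S7 for 23 — worse than the optimum 20.

20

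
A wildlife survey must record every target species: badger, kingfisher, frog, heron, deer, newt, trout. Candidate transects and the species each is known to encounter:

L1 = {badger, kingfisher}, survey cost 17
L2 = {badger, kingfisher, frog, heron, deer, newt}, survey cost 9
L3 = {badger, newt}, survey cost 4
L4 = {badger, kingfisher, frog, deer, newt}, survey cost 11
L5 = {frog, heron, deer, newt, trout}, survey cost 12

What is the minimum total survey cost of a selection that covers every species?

L2, L5 cover every species at survey cost 9 + 12 = 21.
Any cover uses at least 2 transects; among all covering selections none totals below 21.

21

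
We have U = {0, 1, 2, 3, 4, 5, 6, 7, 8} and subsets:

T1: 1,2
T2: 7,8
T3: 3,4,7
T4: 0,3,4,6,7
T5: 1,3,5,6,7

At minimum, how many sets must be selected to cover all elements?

4

T1, T2, T4, T5 together cover {0, 1, 2, 3, 4, 5, 6, 7, 8} — every element.
No 3 of the 5 sets cover everything (all 10 triples fall short), so 4 is minimum.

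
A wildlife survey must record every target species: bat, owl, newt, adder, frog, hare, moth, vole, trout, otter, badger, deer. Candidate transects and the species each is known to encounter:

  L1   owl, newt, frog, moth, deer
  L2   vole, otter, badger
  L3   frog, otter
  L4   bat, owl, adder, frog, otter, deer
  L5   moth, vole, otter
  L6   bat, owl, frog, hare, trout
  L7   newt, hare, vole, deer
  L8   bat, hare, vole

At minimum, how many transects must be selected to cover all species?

L1, L2, L4, L6 together cover {bat, owl, newt, adder, frog, hare, moth, vole, trout, otter, badger, deer} — every species.
No 3 of the 8 transects cover everything (all 56 triples fall short), so 4 is minimum.
Greedy (largest uncovered first) would take L4, L7, L1, L2, L6 — 5 transects — but 4 suffice.

4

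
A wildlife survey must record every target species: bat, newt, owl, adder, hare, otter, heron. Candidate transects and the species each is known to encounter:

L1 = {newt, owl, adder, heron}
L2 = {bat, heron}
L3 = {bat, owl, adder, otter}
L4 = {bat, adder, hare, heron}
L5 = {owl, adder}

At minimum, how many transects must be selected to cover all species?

L1, L3, L4 together cover {bat, newt, owl, adder, hare, otter, heron} — every species.
No 2 of the 5 transects cover everything (all 10 pairs fall short), so 3 is minimum.

3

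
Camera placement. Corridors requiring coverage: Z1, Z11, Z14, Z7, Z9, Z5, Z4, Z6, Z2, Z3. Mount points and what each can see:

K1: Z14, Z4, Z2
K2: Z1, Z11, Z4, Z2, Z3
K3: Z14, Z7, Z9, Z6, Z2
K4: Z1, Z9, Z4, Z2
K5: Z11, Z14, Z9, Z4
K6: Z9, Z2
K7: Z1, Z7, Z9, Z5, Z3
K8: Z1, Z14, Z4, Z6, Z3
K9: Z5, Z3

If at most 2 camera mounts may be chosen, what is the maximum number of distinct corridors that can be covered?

9

Choosing K2, K3 covers {Z1, Z11, Z14, Z7, Z9, Z4, Z6, Z2, Z3} — 9 corridors.
No choice of 2 camera mounts does better; here Z5 is left uncovered.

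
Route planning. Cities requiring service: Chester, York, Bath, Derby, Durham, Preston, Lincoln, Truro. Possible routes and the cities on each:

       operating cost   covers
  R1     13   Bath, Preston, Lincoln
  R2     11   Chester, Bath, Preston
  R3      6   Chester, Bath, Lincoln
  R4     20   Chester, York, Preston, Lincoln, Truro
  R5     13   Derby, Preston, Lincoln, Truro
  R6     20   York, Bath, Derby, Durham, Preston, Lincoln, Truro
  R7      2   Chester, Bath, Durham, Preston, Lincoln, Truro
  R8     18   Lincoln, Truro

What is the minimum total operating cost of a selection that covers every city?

22

R6, R7 cover every city at operating cost 20 + 2 = 22.
Any cover uses at least 2 routes; among all covering selections none totals below 22.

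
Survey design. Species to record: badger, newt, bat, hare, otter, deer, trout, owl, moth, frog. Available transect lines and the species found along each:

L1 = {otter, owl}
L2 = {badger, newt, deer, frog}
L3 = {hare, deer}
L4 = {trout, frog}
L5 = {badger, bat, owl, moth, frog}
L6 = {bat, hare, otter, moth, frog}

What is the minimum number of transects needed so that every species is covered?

L1, L2, L4, L6 together cover {badger, newt, bat, hare, otter, deer, trout, owl, moth, frog} — every species.
No 3 of the 6 transects cover everything (all 20 triples fall short), so 4 is minimum.

4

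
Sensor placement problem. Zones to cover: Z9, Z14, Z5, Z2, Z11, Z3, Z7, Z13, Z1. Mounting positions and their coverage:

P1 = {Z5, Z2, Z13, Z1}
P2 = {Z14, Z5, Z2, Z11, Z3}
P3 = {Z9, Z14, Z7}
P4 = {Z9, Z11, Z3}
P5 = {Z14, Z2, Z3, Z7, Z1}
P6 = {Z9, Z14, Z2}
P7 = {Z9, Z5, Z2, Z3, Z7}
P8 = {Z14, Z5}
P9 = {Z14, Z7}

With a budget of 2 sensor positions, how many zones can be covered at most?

Choosing P1, P2 covers {Z14, Z5, Z2, Z11, Z3, Z13, Z1} — 7 zones.
No choice of 2 sensor positions does better; here Z9, Z7 are left uncovered.

7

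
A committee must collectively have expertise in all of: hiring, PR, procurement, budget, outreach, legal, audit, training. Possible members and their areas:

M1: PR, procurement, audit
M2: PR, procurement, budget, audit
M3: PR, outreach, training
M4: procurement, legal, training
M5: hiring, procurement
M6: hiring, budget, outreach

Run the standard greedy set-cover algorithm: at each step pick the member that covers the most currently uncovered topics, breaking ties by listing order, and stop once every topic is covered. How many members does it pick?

Pick 1: M2 covers 4 new topics (PR, procurement, budget, audit).
Pick 2: M3 covers 2 new topics (outreach, training).
Pick 3: M4 covers 1 new topics (legal).
Pick 4: M5 covers 1 new topics (hiring).
Greedy uses 4 members. (The true minimum is 3.)

4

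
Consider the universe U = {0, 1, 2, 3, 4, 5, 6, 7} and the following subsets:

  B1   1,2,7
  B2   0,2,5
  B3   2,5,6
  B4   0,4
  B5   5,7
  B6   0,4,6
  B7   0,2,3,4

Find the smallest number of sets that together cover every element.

3

B1, B3, B7 together cover {0, 1, 2, 3, 4, 5, 6, 7} — every element.
No 2 of the 7 sets cover everything (all 21 pairs fall short), so 3 is minimum.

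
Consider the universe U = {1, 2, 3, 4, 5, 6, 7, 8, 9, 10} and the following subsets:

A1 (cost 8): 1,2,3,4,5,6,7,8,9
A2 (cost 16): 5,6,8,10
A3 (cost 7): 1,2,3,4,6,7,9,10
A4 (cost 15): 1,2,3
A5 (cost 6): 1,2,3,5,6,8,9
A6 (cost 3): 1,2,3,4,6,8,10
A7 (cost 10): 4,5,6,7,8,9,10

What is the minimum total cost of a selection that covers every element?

A1, A6 cover every element at cost 8 + 3 = 11.
Any cover uses at least 2 sets; among all covering selections none totals below 11.

11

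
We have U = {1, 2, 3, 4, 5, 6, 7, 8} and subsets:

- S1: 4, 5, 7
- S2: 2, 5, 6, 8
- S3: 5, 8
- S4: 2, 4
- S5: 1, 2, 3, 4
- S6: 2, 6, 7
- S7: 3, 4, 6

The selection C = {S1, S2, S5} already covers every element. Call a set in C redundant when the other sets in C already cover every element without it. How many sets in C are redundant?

Drop S1: 7 uncovered — not redundant.
Drop S2: 6, 8 uncovered — not redundant.
Drop S5: 1, 3 uncovered — not redundant.
None of the sets in C is redundant.

0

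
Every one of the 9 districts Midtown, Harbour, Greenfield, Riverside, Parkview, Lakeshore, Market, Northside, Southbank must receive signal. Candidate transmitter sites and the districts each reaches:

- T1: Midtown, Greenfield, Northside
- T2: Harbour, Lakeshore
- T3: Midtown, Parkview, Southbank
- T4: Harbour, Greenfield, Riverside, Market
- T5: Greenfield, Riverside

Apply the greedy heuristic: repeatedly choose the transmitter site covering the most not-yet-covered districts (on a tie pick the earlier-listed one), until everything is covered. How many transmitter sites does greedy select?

4

Pick 1: T4 covers 4 new districts (Harbour, Greenfield, Riverside, Market).
Pick 2: T3 covers 3 new districts (Midtown, Parkview, Southbank).
Pick 3: T1 covers 1 new districts (Northside).
Pick 4: T2 covers 1 new districts (Lakeshore).
Greedy uses 4 transmitter sites.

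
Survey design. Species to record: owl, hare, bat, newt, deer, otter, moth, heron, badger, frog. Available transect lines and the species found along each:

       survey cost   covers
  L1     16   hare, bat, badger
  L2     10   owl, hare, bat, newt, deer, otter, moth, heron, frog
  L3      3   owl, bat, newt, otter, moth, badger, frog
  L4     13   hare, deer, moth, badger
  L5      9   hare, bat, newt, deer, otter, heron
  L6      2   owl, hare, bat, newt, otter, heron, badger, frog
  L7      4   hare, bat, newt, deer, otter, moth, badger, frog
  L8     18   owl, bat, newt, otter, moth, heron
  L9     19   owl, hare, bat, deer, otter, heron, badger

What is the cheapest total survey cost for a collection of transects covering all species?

L6, L7 cover every species at survey cost 2 + 4 = 6.
Any cover uses at least 2 transects; among all covering selections none totals below 6.

6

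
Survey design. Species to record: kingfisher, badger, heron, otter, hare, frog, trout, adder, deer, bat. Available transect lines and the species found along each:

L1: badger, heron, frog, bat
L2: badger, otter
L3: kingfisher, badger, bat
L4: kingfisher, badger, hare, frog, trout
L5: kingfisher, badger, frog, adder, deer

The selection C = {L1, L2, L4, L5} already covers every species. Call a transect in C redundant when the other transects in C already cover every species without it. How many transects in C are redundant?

Drop L1: heron, bat uncovered — not redundant.
Drop L2: otter uncovered — not redundant.
Drop L4: hare, trout uncovered — not redundant.
Drop L5: adder, deer uncovered — not redundant.
None of the transects in C is redundant.

0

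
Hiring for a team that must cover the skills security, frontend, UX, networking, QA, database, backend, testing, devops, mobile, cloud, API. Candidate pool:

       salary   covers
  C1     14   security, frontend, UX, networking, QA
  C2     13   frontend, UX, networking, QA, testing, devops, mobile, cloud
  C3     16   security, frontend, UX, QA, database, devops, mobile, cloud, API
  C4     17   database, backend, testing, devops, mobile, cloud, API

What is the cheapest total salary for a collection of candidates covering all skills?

31

C1, C4 cover every skill at salary 14 + 17 = 31.
Any cover uses at least 2 candidates; among all covering selections none totals below 31.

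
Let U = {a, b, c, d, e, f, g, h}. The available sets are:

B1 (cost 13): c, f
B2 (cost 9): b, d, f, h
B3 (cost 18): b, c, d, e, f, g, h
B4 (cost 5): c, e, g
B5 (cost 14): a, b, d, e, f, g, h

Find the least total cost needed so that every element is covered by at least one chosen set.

B4, B5 cover every element at cost 5 + 14 = 19.
Any cover uses at least 2 sets; among all covering selections none totals below 19.
Greedy by coverage-per-cost would pick B4, B2, B5 for 28 — worse than the optimum 19.

19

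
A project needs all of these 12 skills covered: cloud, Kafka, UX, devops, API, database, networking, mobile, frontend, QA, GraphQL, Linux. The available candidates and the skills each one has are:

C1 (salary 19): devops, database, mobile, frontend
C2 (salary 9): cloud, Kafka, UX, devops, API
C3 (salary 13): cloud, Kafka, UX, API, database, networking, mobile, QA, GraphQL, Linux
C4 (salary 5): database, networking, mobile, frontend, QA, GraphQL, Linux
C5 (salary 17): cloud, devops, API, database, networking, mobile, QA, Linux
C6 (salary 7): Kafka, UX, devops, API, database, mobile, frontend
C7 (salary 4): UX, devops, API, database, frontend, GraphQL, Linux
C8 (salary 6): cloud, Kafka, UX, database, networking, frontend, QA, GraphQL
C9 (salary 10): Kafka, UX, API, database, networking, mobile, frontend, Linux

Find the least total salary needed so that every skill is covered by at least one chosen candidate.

14

C2, C4 cover every skill at salary 9 + 5 = 14.
Any cover uses at least 2 candidates; among all covering selections none totals below 14.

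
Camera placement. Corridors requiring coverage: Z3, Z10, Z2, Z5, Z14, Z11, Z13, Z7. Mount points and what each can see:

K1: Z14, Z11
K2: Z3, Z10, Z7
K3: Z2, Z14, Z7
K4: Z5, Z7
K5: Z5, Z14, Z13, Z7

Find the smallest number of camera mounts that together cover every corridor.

K1, K2, K3, K5 together cover {Z3, Z10, Z2, Z5, Z14, Z11, Z13, Z7} — every corridor.
No 3 of the 5 camera mounts cover everything (all 10 triples fall short), so 4 is minimum.

4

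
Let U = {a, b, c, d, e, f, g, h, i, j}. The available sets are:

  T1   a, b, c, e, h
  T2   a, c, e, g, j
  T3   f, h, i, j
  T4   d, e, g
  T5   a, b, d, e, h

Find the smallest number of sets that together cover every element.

T1, T3, T4 together cover {a, b, c, d, e, f, g, h, i, j} — every element.
No 2 of the 5 sets cover everything (all 10 pairs fall short), so 3 is minimum.

3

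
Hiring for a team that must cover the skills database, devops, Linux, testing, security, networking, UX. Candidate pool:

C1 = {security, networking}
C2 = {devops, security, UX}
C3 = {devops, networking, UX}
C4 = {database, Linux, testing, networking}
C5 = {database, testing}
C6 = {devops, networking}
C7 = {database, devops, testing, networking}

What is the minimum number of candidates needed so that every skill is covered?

C2, C4 together cover {database, devops, Linux, testing, security, networking, UX} — every skill.
No single candidate contains all 7 skills, so 2 is optimal.

2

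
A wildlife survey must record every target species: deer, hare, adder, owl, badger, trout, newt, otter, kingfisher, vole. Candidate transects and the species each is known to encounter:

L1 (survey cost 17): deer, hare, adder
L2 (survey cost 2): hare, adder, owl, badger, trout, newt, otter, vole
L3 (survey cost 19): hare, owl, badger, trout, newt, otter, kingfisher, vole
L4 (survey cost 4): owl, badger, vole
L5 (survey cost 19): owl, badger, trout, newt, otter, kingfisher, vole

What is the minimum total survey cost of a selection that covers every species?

36

L1, L3 cover every species at survey cost 17 + 19 = 36.
Any cover uses at least 2 transects; among all covering selections none totals below 36.
Greedy by coverage-per-survey cost would pick L2, L1, L3 for 38 — worse than the optimum 36.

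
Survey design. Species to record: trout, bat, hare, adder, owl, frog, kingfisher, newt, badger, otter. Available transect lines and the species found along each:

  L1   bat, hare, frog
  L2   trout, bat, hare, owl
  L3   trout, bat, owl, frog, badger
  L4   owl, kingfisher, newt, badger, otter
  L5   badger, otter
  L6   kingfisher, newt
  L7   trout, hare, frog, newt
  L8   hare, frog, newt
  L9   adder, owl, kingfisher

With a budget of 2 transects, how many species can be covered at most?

8

Choosing L1, L4 covers {bat, hare, owl, frog, kingfisher, newt, badger, otter} — 8 species.
No choice of 2 transects does better; here trout, adder are left uncovered.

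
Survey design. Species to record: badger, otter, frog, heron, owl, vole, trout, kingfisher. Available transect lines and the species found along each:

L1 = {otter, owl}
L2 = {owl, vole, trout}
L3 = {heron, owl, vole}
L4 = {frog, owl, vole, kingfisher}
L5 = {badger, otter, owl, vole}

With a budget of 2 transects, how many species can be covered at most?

6

Choosing L4, L5 covers {badger, otter, frog, owl, vole, kingfisher} — 6 species.
No choice of 2 transects does better; here heron, trout are left uncovered.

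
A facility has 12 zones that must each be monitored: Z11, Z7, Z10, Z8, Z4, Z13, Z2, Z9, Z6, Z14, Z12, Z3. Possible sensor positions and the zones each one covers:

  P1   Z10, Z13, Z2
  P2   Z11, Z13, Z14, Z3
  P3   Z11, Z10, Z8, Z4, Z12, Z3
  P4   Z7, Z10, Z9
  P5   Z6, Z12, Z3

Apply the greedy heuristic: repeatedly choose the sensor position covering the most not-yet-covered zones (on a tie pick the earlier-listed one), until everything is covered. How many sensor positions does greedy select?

Pick 1: P3 covers 6 new zones (Z11, Z10, Z8, Z4, Z12, Z3).
Pick 2: P1 covers 2 new zones (Z13, Z2).
Pick 3: P4 covers 2 new zones (Z7, Z9).
Pick 4: P2 covers 1 new zones (Z14).
Pick 5: P5 covers 1 new zones (Z6).
Greedy uses 5 sensor positions.

5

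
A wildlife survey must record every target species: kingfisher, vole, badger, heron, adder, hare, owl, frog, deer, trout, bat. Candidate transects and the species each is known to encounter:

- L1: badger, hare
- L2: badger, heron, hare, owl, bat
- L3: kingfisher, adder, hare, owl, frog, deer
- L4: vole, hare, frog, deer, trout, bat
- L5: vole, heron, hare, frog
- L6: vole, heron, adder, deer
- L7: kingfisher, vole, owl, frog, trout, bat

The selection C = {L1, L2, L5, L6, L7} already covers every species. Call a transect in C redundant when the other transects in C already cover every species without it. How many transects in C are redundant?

Drop L1: the rest still cover every species — redundant.
Drop L2: the rest still cover every species — redundant.
Drop L5: the rest still cover every species — redundant.
Drop L6: adder, deer uncovered — not redundant.
Drop L7: kingfisher, trout uncovered — not redundant.
3 redundant: L1, L2, L5.

3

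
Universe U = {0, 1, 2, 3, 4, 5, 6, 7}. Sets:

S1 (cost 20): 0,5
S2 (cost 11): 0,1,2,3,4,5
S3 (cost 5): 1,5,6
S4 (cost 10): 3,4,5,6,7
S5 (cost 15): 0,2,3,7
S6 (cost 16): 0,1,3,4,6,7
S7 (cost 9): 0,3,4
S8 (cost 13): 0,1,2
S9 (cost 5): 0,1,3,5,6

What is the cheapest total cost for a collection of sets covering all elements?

21

S2, S4 cover every element at cost 11 + 10 = 21.
Any cover uses at least 2 sets; among all covering selections none totals below 21.
Greedy by coverage-per-cost would pick S9, S4, S2 for 26 — worse than the optimum 21.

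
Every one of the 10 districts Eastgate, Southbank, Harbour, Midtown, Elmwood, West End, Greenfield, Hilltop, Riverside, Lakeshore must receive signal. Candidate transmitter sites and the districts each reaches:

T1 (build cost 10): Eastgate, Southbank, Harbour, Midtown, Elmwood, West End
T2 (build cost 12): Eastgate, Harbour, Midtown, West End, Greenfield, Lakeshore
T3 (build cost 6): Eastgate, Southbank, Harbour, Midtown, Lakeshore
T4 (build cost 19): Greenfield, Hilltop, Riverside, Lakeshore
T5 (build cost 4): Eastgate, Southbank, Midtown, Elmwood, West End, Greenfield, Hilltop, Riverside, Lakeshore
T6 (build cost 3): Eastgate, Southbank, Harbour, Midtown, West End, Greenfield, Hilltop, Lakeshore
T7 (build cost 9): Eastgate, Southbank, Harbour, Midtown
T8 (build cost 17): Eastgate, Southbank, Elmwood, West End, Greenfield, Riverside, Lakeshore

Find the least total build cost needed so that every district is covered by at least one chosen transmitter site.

T5, T6 cover every district at build cost 4 + 3 = 7.
Any cover uses at least 2 transmitter sites; among all covering selections none totals below 7.

7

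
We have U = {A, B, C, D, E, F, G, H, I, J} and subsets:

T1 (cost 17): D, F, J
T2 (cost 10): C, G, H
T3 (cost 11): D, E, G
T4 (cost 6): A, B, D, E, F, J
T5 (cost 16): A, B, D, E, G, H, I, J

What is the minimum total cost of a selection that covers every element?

32

T2, T4, T5 cover every element at cost 10 + 6 + 16 = 32.
Any cover uses at least 3 sets; among all covering selections none totals below 32.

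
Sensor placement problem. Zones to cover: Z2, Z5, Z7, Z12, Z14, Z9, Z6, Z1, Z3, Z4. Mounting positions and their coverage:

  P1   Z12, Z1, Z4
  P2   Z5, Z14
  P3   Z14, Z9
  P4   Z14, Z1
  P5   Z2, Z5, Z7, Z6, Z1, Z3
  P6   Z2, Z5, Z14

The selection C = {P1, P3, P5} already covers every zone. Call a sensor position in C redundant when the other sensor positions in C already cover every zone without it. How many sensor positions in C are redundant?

Drop P1: Z12, Z4 uncovered — not redundant.
Drop P3: Z14, Z9 uncovered — not redundant.
Drop P5: Z2, Z5, Z7, Z6, … uncovered — not redundant.
None of the sensor positions in C is redundant.

0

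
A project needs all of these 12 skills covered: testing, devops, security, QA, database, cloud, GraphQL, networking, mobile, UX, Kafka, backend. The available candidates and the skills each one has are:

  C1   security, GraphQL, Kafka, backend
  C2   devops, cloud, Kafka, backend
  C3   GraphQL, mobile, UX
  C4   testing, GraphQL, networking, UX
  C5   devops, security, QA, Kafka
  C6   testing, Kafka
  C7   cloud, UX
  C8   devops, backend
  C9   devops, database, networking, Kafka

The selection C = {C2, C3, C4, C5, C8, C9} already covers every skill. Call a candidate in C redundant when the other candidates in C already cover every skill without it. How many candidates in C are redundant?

Drop C2: cloud uncovered — not redundant.
Drop C3: mobile uncovered — not redundant.
Drop C4: testing uncovered — not redundant.
Drop C5: security, QA uncovered — not redundant.
Drop C8: the rest still cover every skill — redundant.
Drop C9: database uncovered — not redundant.
1 redundant: C8.

1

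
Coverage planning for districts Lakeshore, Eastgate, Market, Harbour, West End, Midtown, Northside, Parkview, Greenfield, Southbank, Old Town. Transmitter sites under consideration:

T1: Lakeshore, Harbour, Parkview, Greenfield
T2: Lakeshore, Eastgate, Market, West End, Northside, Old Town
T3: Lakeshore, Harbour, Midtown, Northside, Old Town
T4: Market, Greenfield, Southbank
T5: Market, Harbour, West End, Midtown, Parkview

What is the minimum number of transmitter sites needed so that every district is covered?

T2, T4, T5 together cover {Lakeshore, Eastgate, Market, Harbour, West End, Midtown, Northside, Parkview, Greenfield, Southbank, Old Town} — every district.
No 2 of the 5 transmitter sites cover everything (all 10 pairs fall short), so 3 is minimum.
Greedy (largest uncovered first) would take T2, T1, T3, T4 — 4 transmitter sites — but 3 suffice.

3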